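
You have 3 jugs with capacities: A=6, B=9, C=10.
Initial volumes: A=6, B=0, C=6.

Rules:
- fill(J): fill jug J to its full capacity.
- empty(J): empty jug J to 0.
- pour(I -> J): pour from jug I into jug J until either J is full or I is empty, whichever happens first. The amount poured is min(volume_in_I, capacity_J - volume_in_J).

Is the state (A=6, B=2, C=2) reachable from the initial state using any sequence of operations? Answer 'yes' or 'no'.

BFS from (A=6, B=0, C=6):
  1. fill(B) -> (A=6 B=9 C=6)
  2. pour(A -> C) -> (A=2 B=9 C=10)
  3. empty(C) -> (A=2 B=9 C=0)
  4. pour(B -> C) -> (A=2 B=0 C=9)
  5. fill(B) -> (A=2 B=9 C=9)
  6. pour(B -> C) -> (A=2 B=8 C=10)
  7. empty(C) -> (A=2 B=8 C=0)
  8. pour(A -> C) -> (A=0 B=8 C=2)
  9. pour(B -> A) -> (A=6 B=2 C=2)
Target reached → yes.

Answer: yes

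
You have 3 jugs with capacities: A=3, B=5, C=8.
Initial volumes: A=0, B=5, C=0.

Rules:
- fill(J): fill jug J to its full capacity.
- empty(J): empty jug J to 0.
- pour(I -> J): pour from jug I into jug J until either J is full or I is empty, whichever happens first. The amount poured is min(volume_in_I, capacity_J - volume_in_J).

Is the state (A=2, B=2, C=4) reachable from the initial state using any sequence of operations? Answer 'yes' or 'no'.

Answer: no

Derivation:
BFS explored all 160 reachable states.
Reachable set includes: (0,0,0), (0,0,1), (0,0,2), (0,0,3), (0,0,4), (0,0,5), (0,0,6), (0,0,7), (0,0,8), (0,1,0), (0,1,1), (0,1,2) ...
Target (A=2, B=2, C=4) not in reachable set → no.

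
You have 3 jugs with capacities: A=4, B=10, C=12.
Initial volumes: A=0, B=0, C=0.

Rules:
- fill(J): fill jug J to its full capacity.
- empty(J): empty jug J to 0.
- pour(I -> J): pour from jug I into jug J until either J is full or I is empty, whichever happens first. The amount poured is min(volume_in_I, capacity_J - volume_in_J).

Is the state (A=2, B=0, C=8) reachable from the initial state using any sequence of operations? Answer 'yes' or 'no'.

Answer: yes

Derivation:
BFS from (A=0, B=0, C=0):
  1. fill(B) -> (A=0 B=10 C=0)
  2. pour(B -> A) -> (A=4 B=6 C=0)
  3. pour(A -> C) -> (A=0 B=6 C=4)
  4. pour(B -> A) -> (A=4 B=2 C=4)
  5. pour(A -> C) -> (A=0 B=2 C=8)
  6. pour(B -> A) -> (A=2 B=0 C=8)
Target reached → yes.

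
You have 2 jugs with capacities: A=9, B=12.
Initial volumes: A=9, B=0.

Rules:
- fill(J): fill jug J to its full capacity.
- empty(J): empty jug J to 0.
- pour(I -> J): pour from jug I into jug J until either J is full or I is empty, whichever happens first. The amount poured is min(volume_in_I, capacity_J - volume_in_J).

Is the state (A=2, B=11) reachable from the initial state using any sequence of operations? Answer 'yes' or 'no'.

BFS explored all 14 reachable states.
Reachable set includes: (0,0), (0,3), (0,6), (0,9), (0,12), (3,0), (3,12), (6,0), (6,12), (9,0), (9,3), (9,6) ...
Target (A=2, B=11) not in reachable set → no.

Answer: no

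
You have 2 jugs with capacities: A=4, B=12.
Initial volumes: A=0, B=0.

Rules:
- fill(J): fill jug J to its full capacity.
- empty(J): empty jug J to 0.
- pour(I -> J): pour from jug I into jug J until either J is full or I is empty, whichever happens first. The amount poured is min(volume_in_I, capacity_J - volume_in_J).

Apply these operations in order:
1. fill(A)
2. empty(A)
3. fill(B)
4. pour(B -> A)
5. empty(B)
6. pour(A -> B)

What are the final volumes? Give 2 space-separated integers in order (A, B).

Step 1: fill(A) -> (A=4 B=0)
Step 2: empty(A) -> (A=0 B=0)
Step 3: fill(B) -> (A=0 B=12)
Step 4: pour(B -> A) -> (A=4 B=8)
Step 5: empty(B) -> (A=4 B=0)
Step 6: pour(A -> B) -> (A=0 B=4)

Answer: 0 4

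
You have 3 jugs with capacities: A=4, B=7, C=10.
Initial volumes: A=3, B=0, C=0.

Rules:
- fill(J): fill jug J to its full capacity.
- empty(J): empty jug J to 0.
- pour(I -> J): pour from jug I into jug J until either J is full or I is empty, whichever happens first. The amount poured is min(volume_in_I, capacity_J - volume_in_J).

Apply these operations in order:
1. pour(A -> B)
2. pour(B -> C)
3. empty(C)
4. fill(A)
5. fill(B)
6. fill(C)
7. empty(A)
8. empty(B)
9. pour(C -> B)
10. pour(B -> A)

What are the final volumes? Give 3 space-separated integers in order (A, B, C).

Answer: 4 3 3

Derivation:
Step 1: pour(A -> B) -> (A=0 B=3 C=0)
Step 2: pour(B -> C) -> (A=0 B=0 C=3)
Step 3: empty(C) -> (A=0 B=0 C=0)
Step 4: fill(A) -> (A=4 B=0 C=0)
Step 5: fill(B) -> (A=4 B=7 C=0)
Step 6: fill(C) -> (A=4 B=7 C=10)
Step 7: empty(A) -> (A=0 B=7 C=10)
Step 8: empty(B) -> (A=0 B=0 C=10)
Step 9: pour(C -> B) -> (A=0 B=7 C=3)
Step 10: pour(B -> A) -> (A=4 B=3 C=3)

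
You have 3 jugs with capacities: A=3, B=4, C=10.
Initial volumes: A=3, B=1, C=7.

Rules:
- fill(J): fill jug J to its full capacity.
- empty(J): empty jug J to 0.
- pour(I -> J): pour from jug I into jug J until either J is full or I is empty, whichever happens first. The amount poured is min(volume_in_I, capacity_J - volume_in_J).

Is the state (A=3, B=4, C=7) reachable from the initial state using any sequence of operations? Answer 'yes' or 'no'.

BFS from (A=3, B=1, C=7):
  1. fill(B) -> (A=3 B=4 C=7)
Target reached → yes.

Answer: yes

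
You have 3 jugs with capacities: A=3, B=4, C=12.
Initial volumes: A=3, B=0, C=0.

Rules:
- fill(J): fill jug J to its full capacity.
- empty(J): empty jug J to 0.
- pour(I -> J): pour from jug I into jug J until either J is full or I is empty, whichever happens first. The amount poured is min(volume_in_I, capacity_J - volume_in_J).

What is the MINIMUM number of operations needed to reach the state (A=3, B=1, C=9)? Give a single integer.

BFS from (A=3, B=0, C=0). One shortest path:
  1. empty(A) -> (A=0 B=0 C=0)
  2. fill(B) -> (A=0 B=4 C=0)
  3. fill(C) -> (A=0 B=4 C=12)
  4. pour(B -> A) -> (A=3 B=1 C=12)
  5. empty(A) -> (A=0 B=1 C=12)
  6. pour(C -> A) -> (A=3 B=1 C=9)
Reached target in 6 moves.

Answer: 6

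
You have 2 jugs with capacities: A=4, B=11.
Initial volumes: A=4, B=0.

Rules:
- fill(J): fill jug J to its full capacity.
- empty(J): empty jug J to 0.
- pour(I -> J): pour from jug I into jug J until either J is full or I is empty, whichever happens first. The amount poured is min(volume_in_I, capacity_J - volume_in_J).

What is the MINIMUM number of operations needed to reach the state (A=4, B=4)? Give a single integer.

Answer: 2

Derivation:
BFS from (A=4, B=0). One shortest path:
  1. pour(A -> B) -> (A=0 B=4)
  2. fill(A) -> (A=4 B=4)
Reached target in 2 moves.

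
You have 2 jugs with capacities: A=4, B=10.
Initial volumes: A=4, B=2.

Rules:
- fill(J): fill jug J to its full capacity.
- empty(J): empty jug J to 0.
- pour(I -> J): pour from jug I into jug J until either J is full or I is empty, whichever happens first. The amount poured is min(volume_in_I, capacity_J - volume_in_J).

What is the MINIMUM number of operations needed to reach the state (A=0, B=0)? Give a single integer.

Answer: 2

Derivation:
BFS from (A=4, B=2). One shortest path:
  1. empty(A) -> (A=0 B=2)
  2. empty(B) -> (A=0 B=0)
Reached target in 2 moves.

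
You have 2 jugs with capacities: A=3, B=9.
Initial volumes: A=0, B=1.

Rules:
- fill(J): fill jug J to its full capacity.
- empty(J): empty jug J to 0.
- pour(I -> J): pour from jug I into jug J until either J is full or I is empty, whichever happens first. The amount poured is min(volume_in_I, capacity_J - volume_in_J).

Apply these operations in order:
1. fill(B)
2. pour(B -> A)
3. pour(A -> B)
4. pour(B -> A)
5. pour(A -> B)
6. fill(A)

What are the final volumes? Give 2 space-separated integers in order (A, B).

Answer: 3 9

Derivation:
Step 1: fill(B) -> (A=0 B=9)
Step 2: pour(B -> A) -> (A=3 B=6)
Step 3: pour(A -> B) -> (A=0 B=9)
Step 4: pour(B -> A) -> (A=3 B=6)
Step 5: pour(A -> B) -> (A=0 B=9)
Step 6: fill(A) -> (A=3 B=9)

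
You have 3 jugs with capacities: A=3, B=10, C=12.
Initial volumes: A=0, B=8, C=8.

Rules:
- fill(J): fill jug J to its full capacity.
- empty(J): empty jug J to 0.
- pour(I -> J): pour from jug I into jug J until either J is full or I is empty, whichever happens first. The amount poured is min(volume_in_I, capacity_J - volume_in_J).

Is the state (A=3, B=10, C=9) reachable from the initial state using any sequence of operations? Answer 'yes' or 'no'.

Answer: yes

Derivation:
BFS from (A=0, B=8, C=8):
  1. fill(B) -> (A=0 B=10 C=8)
  2. fill(C) -> (A=0 B=10 C=12)
  3. pour(C -> A) -> (A=3 B=10 C=9)
Target reached → yes.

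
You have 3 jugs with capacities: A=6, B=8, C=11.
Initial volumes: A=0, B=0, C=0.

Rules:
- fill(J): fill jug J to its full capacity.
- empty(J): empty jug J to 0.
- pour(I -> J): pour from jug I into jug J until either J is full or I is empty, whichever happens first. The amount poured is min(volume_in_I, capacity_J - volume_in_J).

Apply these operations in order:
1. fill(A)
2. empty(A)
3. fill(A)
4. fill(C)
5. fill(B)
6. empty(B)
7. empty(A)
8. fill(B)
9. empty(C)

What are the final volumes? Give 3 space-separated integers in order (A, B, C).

Answer: 0 8 0

Derivation:
Step 1: fill(A) -> (A=6 B=0 C=0)
Step 2: empty(A) -> (A=0 B=0 C=0)
Step 3: fill(A) -> (A=6 B=0 C=0)
Step 4: fill(C) -> (A=6 B=0 C=11)
Step 5: fill(B) -> (A=6 B=8 C=11)
Step 6: empty(B) -> (A=6 B=0 C=11)
Step 7: empty(A) -> (A=0 B=0 C=11)
Step 8: fill(B) -> (A=0 B=8 C=11)
Step 9: empty(C) -> (A=0 B=8 C=0)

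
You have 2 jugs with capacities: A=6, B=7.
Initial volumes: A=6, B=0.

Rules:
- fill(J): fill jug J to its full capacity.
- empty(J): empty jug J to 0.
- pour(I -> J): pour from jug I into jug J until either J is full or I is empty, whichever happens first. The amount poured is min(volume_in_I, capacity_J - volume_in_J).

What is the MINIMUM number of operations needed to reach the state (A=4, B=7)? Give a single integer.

Answer: 7

Derivation:
BFS from (A=6, B=0). One shortest path:
  1. pour(A -> B) -> (A=0 B=6)
  2. fill(A) -> (A=6 B=6)
  3. pour(A -> B) -> (A=5 B=7)
  4. empty(B) -> (A=5 B=0)
  5. pour(A -> B) -> (A=0 B=5)
  6. fill(A) -> (A=6 B=5)
  7. pour(A -> B) -> (A=4 B=7)
Reached target in 7 moves.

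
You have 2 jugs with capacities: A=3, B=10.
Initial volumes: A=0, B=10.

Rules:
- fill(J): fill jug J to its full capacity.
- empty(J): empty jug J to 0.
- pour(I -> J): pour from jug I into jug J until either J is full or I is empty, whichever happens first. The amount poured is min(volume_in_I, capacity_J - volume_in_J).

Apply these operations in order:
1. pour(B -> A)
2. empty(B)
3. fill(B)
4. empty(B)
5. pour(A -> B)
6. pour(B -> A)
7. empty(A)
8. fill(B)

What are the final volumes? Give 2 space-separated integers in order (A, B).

Answer: 0 10

Derivation:
Step 1: pour(B -> A) -> (A=3 B=7)
Step 2: empty(B) -> (A=3 B=0)
Step 3: fill(B) -> (A=3 B=10)
Step 4: empty(B) -> (A=3 B=0)
Step 5: pour(A -> B) -> (A=0 B=3)
Step 6: pour(B -> A) -> (A=3 B=0)
Step 7: empty(A) -> (A=0 B=0)
Step 8: fill(B) -> (A=0 B=10)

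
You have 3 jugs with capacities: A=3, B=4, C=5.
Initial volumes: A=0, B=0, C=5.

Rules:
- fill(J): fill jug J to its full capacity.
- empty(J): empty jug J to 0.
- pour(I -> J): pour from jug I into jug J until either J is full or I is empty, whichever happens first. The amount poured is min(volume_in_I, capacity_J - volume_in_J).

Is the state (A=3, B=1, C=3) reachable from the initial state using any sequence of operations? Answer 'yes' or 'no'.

BFS from (A=0, B=0, C=5):
  1. fill(A) -> (A=3 B=0 C=5)
  2. fill(B) -> (A=3 B=4 C=5)
  3. empty(C) -> (A=3 B=4 C=0)
  4. pour(A -> C) -> (A=0 B=4 C=3)
  5. pour(B -> A) -> (A=3 B=1 C=3)
Target reached → yes.

Answer: yes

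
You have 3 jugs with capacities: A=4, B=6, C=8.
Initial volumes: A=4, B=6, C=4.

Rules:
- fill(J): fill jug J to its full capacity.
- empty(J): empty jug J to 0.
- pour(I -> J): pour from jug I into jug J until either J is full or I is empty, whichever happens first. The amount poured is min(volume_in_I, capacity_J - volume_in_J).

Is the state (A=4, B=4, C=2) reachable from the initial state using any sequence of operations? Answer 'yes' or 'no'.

Answer: yes

Derivation:
BFS from (A=4, B=6, C=4):
  1. empty(C) -> (A=4 B=6 C=0)
  2. pour(B -> C) -> (A=4 B=0 C=6)
  3. pour(A -> B) -> (A=0 B=4 C=6)
  4. pour(C -> A) -> (A=4 B=4 C=2)
Target reached → yes.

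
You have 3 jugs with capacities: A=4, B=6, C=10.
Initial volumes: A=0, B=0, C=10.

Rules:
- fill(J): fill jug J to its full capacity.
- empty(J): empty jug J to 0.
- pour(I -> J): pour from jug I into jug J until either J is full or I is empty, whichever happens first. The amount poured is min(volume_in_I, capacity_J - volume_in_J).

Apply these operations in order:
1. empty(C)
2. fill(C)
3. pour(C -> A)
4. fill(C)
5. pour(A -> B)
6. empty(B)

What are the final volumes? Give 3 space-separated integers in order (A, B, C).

Answer: 0 0 10

Derivation:
Step 1: empty(C) -> (A=0 B=0 C=0)
Step 2: fill(C) -> (A=0 B=0 C=10)
Step 3: pour(C -> A) -> (A=4 B=0 C=6)
Step 4: fill(C) -> (A=4 B=0 C=10)
Step 5: pour(A -> B) -> (A=0 B=4 C=10)
Step 6: empty(B) -> (A=0 B=0 C=10)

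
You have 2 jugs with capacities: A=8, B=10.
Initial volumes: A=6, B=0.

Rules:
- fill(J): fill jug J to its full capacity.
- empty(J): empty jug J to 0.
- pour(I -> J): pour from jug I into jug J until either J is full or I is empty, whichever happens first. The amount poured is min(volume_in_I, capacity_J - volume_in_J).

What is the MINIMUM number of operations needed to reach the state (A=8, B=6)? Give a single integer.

BFS from (A=6, B=0). One shortest path:
  1. pour(A -> B) -> (A=0 B=6)
  2. fill(A) -> (A=8 B=6)
Reached target in 2 moves.

Answer: 2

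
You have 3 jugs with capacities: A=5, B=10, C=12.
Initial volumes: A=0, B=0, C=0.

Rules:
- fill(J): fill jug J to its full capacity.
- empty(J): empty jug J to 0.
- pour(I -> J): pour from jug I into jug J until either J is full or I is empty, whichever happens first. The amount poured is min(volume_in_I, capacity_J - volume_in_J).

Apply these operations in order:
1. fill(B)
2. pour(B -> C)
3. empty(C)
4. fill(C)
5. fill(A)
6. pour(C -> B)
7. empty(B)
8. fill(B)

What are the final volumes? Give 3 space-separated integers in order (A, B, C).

Step 1: fill(B) -> (A=0 B=10 C=0)
Step 2: pour(B -> C) -> (A=0 B=0 C=10)
Step 3: empty(C) -> (A=0 B=0 C=0)
Step 4: fill(C) -> (A=0 B=0 C=12)
Step 5: fill(A) -> (A=5 B=0 C=12)
Step 6: pour(C -> B) -> (A=5 B=10 C=2)
Step 7: empty(B) -> (A=5 B=0 C=2)
Step 8: fill(B) -> (A=5 B=10 C=2)

Answer: 5 10 2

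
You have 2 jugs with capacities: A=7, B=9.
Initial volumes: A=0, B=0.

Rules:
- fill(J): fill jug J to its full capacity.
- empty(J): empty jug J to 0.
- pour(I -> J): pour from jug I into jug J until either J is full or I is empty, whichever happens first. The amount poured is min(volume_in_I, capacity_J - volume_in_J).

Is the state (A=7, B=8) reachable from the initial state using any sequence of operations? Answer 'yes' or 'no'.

BFS from (A=0, B=0):
  1. fill(B) -> (A=0 B=9)
  2. pour(B -> A) -> (A=7 B=2)
  3. empty(A) -> (A=0 B=2)
  4. pour(B -> A) -> (A=2 B=0)
  5. fill(B) -> (A=2 B=9)
  6. pour(B -> A) -> (A=7 B=4)
  7. empty(A) -> (A=0 B=4)
  8. pour(B -> A) -> (A=4 B=0)
  9. fill(B) -> (A=4 B=9)
  10. pour(B -> A) -> (A=7 B=6)
  11. empty(A) -> (A=0 B=6)
  12. pour(B -> A) -> (A=6 B=0)
  13. fill(B) -> (A=6 B=9)
  14. pour(B -> A) -> (A=7 B=8)
Target reached → yes.

Answer: yes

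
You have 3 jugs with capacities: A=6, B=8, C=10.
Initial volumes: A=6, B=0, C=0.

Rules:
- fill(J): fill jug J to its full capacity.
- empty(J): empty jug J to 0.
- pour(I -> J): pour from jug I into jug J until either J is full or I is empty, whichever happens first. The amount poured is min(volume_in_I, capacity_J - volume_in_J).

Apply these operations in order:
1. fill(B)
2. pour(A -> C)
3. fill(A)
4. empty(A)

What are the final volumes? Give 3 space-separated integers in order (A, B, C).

Step 1: fill(B) -> (A=6 B=8 C=0)
Step 2: pour(A -> C) -> (A=0 B=8 C=6)
Step 3: fill(A) -> (A=6 B=8 C=6)
Step 4: empty(A) -> (A=0 B=8 C=6)

Answer: 0 8 6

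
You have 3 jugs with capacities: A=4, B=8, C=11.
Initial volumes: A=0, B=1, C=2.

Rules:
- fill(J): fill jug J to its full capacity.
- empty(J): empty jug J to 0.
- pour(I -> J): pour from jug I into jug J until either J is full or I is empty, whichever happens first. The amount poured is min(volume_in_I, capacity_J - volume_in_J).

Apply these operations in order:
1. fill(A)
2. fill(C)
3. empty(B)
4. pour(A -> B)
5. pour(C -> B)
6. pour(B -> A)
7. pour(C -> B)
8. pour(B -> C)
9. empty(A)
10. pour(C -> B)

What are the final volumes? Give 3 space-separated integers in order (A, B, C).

Step 1: fill(A) -> (A=4 B=1 C=2)
Step 2: fill(C) -> (A=4 B=1 C=11)
Step 3: empty(B) -> (A=4 B=0 C=11)
Step 4: pour(A -> B) -> (A=0 B=4 C=11)
Step 5: pour(C -> B) -> (A=0 B=8 C=7)
Step 6: pour(B -> A) -> (A=4 B=4 C=7)
Step 7: pour(C -> B) -> (A=4 B=8 C=3)
Step 8: pour(B -> C) -> (A=4 B=0 C=11)
Step 9: empty(A) -> (A=0 B=0 C=11)
Step 10: pour(C -> B) -> (A=0 B=8 C=3)

Answer: 0 8 3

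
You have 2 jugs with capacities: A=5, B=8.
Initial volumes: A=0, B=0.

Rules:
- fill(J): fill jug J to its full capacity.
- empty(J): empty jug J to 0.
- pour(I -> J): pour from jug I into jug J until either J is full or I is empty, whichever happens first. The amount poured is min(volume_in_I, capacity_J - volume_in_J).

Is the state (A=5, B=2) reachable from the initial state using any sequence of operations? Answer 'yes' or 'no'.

Answer: yes

Derivation:
BFS from (A=0, B=0):
  1. fill(A) -> (A=5 B=0)
  2. pour(A -> B) -> (A=0 B=5)
  3. fill(A) -> (A=5 B=5)
  4. pour(A -> B) -> (A=2 B=8)
  5. empty(B) -> (A=2 B=0)
  6. pour(A -> B) -> (A=0 B=2)
  7. fill(A) -> (A=5 B=2)
Target reached → yes.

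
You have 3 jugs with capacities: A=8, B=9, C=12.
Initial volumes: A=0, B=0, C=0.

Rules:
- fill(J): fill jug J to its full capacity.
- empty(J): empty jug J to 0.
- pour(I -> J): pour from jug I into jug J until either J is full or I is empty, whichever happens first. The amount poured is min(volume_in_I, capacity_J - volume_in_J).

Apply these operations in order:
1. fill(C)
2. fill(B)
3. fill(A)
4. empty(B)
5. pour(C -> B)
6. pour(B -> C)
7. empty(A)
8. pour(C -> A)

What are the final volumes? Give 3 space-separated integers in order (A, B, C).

Step 1: fill(C) -> (A=0 B=0 C=12)
Step 2: fill(B) -> (A=0 B=9 C=12)
Step 3: fill(A) -> (A=8 B=9 C=12)
Step 4: empty(B) -> (A=8 B=0 C=12)
Step 5: pour(C -> B) -> (A=8 B=9 C=3)
Step 6: pour(B -> C) -> (A=8 B=0 C=12)
Step 7: empty(A) -> (A=0 B=0 C=12)
Step 8: pour(C -> A) -> (A=8 B=0 C=4)

Answer: 8 0 4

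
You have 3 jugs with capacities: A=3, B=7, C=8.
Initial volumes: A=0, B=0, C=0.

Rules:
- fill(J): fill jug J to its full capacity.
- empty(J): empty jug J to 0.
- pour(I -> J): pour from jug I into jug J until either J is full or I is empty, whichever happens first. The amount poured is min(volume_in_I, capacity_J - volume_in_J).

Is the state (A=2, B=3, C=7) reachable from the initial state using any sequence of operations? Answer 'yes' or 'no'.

Answer: no

Derivation:
BFS explored all 204 reachable states.
Reachable set includes: (0,0,0), (0,0,1), (0,0,2), (0,0,3), (0,0,4), (0,0,5), (0,0,6), (0,0,7), (0,0,8), (0,1,0), (0,1,1), (0,1,2) ...
Target (A=2, B=3, C=7) not in reachable set → no.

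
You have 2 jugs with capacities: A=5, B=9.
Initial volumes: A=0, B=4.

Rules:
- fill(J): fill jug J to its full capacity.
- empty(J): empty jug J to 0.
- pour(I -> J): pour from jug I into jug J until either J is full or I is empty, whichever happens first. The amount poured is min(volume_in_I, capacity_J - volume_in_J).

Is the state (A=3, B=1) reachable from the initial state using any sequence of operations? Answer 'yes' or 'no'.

Answer: no

Derivation:
BFS explored all 28 reachable states.
Reachable set includes: (0,0), (0,1), (0,2), (0,3), (0,4), (0,5), (0,6), (0,7), (0,8), (0,9), (1,0), (1,9) ...
Target (A=3, B=1) not in reachable set → no.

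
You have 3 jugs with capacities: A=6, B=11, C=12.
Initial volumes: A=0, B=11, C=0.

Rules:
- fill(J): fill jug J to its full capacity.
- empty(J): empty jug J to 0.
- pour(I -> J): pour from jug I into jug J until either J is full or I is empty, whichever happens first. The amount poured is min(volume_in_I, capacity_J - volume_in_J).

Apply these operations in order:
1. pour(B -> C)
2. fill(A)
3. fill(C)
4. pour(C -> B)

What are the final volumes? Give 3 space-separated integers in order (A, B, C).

Answer: 6 11 1

Derivation:
Step 1: pour(B -> C) -> (A=0 B=0 C=11)
Step 2: fill(A) -> (A=6 B=0 C=11)
Step 3: fill(C) -> (A=6 B=0 C=12)
Step 4: pour(C -> B) -> (A=6 B=11 C=1)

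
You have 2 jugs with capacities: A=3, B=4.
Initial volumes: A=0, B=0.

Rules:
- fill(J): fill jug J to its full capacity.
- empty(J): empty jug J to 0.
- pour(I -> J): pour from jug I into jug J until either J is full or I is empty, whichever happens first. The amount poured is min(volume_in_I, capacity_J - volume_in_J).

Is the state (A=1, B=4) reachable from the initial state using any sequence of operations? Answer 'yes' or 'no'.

Answer: yes

Derivation:
BFS from (A=0, B=0):
  1. fill(B) -> (A=0 B=4)
  2. pour(B -> A) -> (A=3 B=1)
  3. empty(A) -> (A=0 B=1)
  4. pour(B -> A) -> (A=1 B=0)
  5. fill(B) -> (A=1 B=4)
Target reached → yes.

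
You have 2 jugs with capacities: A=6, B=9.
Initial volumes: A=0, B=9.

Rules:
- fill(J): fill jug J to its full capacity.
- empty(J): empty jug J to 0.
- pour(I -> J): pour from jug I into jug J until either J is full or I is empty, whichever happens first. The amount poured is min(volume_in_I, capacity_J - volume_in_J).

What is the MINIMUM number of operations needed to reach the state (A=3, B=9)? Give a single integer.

BFS from (A=0, B=9). One shortest path:
  1. pour(B -> A) -> (A=6 B=3)
  2. empty(A) -> (A=0 B=3)
  3. pour(B -> A) -> (A=3 B=0)
  4. fill(B) -> (A=3 B=9)
Reached target in 4 moves.

Answer: 4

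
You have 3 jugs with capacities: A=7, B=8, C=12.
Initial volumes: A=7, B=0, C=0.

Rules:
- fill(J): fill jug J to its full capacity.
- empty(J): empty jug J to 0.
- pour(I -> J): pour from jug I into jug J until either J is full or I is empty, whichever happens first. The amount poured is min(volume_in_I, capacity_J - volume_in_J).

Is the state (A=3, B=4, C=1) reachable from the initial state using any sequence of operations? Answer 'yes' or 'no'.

BFS explored all 474 reachable states.
Reachable set includes: (0,0,0), (0,0,1), (0,0,2), (0,0,3), (0,0,4), (0,0,5), (0,0,6), (0,0,7), (0,0,8), (0,0,9), (0,0,10), (0,0,11) ...
Target (A=3, B=4, C=1) not in reachable set → no.

Answer: no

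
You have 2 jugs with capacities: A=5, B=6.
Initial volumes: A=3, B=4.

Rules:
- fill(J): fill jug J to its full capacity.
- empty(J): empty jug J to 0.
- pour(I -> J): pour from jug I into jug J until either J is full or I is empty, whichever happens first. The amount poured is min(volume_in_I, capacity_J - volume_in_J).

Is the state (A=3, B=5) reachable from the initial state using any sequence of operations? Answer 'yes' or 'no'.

BFS explored all 23 reachable states.
Reachable set includes: (0,0), (0,1), (0,2), (0,3), (0,4), (0,5), (0,6), (1,0), (1,6), (2,0), (2,6), (3,0) ...
Target (A=3, B=5) not in reachable set → no.

Answer: no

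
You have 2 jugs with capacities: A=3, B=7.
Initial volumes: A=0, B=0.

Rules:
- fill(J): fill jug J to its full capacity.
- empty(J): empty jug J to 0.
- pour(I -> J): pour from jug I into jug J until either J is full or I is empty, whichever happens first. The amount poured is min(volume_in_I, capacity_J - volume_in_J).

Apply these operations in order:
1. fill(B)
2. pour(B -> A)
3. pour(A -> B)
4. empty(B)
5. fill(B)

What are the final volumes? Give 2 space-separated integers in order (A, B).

Answer: 0 7

Derivation:
Step 1: fill(B) -> (A=0 B=7)
Step 2: pour(B -> A) -> (A=3 B=4)
Step 3: pour(A -> B) -> (A=0 B=7)
Step 4: empty(B) -> (A=0 B=0)
Step 5: fill(B) -> (A=0 B=7)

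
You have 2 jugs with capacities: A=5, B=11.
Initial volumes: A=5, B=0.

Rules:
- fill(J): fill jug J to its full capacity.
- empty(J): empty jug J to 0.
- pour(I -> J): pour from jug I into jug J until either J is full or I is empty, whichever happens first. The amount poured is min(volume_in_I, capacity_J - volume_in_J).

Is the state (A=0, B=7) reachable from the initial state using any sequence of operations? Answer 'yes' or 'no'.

Answer: yes

Derivation:
BFS from (A=5, B=0):
  1. empty(A) -> (A=0 B=0)
  2. fill(B) -> (A=0 B=11)
  3. pour(B -> A) -> (A=5 B=6)
  4. empty(A) -> (A=0 B=6)
  5. pour(B -> A) -> (A=5 B=1)
  6. empty(A) -> (A=0 B=1)
  7. pour(B -> A) -> (A=1 B=0)
  8. fill(B) -> (A=1 B=11)
  9. pour(B -> A) -> (A=5 B=7)
  10. empty(A) -> (A=0 B=7)
Target reached → yes.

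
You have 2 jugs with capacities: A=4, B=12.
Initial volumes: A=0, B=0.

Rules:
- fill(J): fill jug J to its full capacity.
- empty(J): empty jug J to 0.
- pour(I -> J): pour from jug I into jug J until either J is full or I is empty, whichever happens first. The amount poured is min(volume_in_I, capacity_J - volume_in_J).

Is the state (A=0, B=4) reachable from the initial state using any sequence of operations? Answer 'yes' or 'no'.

BFS from (A=0, B=0):
  1. fill(A) -> (A=4 B=0)
  2. pour(A -> B) -> (A=0 B=4)
Target reached → yes.

Answer: yes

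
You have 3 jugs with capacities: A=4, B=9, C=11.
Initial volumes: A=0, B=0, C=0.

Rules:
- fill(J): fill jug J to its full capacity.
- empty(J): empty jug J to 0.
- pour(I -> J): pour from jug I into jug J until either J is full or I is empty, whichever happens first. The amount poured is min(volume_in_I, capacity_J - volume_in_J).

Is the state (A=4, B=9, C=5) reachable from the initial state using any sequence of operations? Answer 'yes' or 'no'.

BFS from (A=0, B=0, C=0):
  1. fill(B) -> (A=0 B=9 C=0)
  2. pour(B -> A) -> (A=4 B=5 C=0)
  3. pour(B -> C) -> (A=4 B=0 C=5)
  4. fill(B) -> (A=4 B=9 C=5)
Target reached → yes.

Answer: yes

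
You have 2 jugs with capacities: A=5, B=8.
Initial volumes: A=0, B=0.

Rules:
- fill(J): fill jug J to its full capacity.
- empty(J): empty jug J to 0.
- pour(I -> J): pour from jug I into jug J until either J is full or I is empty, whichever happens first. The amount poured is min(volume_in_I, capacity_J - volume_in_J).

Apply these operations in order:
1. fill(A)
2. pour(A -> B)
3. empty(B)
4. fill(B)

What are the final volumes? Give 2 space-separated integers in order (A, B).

Step 1: fill(A) -> (A=5 B=0)
Step 2: pour(A -> B) -> (A=0 B=5)
Step 3: empty(B) -> (A=0 B=0)
Step 4: fill(B) -> (A=0 B=8)

Answer: 0 8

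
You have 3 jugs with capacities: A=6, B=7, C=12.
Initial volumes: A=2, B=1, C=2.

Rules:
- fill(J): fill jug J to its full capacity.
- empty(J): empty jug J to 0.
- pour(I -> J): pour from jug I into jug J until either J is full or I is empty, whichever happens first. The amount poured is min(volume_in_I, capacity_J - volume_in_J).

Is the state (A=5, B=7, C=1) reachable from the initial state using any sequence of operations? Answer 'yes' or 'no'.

BFS from (A=2, B=1, C=2):
  1. fill(A) -> (A=6 B=1 C=2)
  2. empty(C) -> (A=6 B=1 C=0)
  3. pour(B -> C) -> (A=6 B=0 C=1)
  4. pour(A -> B) -> (A=0 B=6 C=1)
  5. fill(A) -> (A=6 B=6 C=1)
  6. pour(A -> B) -> (A=5 B=7 C=1)
Target reached → yes.

Answer: yes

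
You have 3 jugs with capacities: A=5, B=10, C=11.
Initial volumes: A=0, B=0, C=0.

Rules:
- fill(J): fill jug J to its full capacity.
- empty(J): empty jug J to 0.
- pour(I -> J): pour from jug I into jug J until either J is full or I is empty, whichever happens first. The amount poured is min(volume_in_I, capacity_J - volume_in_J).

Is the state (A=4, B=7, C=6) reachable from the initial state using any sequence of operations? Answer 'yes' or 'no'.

Answer: no

Derivation:
BFS explored all 432 reachable states.
Reachable set includes: (0,0,0), (0,0,1), (0,0,2), (0,0,3), (0,0,4), (0,0,5), (0,0,6), (0,0,7), (0,0,8), (0,0,9), (0,0,10), (0,0,11) ...
Target (A=4, B=7, C=6) not in reachable set → no.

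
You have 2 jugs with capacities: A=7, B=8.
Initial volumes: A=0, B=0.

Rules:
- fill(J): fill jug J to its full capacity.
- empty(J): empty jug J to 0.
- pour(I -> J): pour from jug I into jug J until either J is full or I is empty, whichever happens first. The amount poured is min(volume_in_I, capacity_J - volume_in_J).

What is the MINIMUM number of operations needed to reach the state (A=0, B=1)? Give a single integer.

BFS from (A=0, B=0). One shortest path:
  1. fill(B) -> (A=0 B=8)
  2. pour(B -> A) -> (A=7 B=1)
  3. empty(A) -> (A=0 B=1)
Reached target in 3 moves.

Answer: 3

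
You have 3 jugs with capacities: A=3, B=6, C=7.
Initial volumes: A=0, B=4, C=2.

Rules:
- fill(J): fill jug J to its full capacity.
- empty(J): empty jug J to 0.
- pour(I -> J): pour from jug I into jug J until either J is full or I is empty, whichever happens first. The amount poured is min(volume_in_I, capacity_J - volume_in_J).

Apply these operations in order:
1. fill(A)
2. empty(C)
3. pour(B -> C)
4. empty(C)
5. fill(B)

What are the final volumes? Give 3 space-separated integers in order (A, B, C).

Answer: 3 6 0

Derivation:
Step 1: fill(A) -> (A=3 B=4 C=2)
Step 2: empty(C) -> (A=3 B=4 C=0)
Step 3: pour(B -> C) -> (A=3 B=0 C=4)
Step 4: empty(C) -> (A=3 B=0 C=0)
Step 5: fill(B) -> (A=3 B=6 C=0)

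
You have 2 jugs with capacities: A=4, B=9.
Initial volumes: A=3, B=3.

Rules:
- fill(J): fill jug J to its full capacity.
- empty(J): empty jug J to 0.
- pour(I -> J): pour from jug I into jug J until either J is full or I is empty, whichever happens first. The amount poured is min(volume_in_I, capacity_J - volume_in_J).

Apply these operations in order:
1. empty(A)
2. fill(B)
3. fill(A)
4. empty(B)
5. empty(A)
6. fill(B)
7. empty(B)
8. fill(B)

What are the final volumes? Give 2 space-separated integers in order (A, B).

Step 1: empty(A) -> (A=0 B=3)
Step 2: fill(B) -> (A=0 B=9)
Step 3: fill(A) -> (A=4 B=9)
Step 4: empty(B) -> (A=4 B=0)
Step 5: empty(A) -> (A=0 B=0)
Step 6: fill(B) -> (A=0 B=9)
Step 7: empty(B) -> (A=0 B=0)
Step 8: fill(B) -> (A=0 B=9)

Answer: 0 9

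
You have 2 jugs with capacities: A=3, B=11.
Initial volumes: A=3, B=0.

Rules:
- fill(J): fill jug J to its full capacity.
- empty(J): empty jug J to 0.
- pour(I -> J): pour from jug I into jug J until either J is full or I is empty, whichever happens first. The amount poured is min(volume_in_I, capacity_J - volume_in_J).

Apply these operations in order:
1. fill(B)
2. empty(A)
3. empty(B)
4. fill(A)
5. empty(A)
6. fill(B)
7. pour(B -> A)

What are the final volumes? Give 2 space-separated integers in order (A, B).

Answer: 3 8

Derivation:
Step 1: fill(B) -> (A=3 B=11)
Step 2: empty(A) -> (A=0 B=11)
Step 3: empty(B) -> (A=0 B=0)
Step 4: fill(A) -> (A=3 B=0)
Step 5: empty(A) -> (A=0 B=0)
Step 6: fill(B) -> (A=0 B=11)
Step 7: pour(B -> A) -> (A=3 B=8)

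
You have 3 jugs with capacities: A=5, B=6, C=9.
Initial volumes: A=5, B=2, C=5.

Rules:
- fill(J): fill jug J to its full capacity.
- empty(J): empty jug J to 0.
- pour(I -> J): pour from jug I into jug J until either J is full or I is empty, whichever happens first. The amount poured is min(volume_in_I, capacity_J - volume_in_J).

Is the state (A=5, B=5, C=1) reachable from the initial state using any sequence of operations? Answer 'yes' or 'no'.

BFS from (A=5, B=2, C=5):
  1. pour(C -> B) -> (A=5 B=6 C=1)
  2. empty(B) -> (A=5 B=0 C=1)
  3. pour(A -> B) -> (A=0 B=5 C=1)
  4. fill(A) -> (A=5 B=5 C=1)
Target reached → yes.

Answer: yes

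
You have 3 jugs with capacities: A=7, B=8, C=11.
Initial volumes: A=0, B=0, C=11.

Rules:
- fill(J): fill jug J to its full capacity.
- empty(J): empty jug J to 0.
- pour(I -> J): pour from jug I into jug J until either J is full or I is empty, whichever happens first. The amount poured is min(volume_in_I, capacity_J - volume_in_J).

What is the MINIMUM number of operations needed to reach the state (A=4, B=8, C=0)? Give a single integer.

BFS from (A=0, B=0, C=11). One shortest path:
  1. fill(B) -> (A=0 B=8 C=11)
  2. pour(C -> A) -> (A=7 B=8 C=4)
  3. empty(A) -> (A=0 B=8 C=4)
  4. pour(C -> A) -> (A=4 B=8 C=0)
Reached target in 4 moves.

Answer: 4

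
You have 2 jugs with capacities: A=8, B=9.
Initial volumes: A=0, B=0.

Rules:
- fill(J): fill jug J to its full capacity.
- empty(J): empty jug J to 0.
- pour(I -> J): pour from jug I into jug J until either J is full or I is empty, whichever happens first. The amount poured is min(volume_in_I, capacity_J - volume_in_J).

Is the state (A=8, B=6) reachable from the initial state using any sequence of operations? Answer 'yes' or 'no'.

BFS from (A=0, B=0):
  1. fill(A) -> (A=8 B=0)
  2. pour(A -> B) -> (A=0 B=8)
  3. fill(A) -> (A=8 B=8)
  4. pour(A -> B) -> (A=7 B=9)
  5. empty(B) -> (A=7 B=0)
  6. pour(A -> B) -> (A=0 B=7)
  7. fill(A) -> (A=8 B=7)
  8. pour(A -> B) -> (A=6 B=9)
  9. empty(B) -> (A=6 B=0)
  10. pour(A -> B) -> (A=0 B=6)
  11. fill(A) -> (A=8 B=6)
Target reached → yes.

Answer: yes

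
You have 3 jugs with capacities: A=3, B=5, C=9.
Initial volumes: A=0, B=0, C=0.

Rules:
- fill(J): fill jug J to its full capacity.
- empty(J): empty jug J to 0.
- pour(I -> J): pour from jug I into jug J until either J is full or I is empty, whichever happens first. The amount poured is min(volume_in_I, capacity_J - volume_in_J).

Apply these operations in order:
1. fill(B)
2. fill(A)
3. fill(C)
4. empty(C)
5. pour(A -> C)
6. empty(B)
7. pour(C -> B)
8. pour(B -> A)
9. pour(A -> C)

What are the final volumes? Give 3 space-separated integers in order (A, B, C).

Step 1: fill(B) -> (A=0 B=5 C=0)
Step 2: fill(A) -> (A=3 B=5 C=0)
Step 3: fill(C) -> (A=3 B=5 C=9)
Step 4: empty(C) -> (A=3 B=5 C=0)
Step 5: pour(A -> C) -> (A=0 B=5 C=3)
Step 6: empty(B) -> (A=0 B=0 C=3)
Step 7: pour(C -> B) -> (A=0 B=3 C=0)
Step 8: pour(B -> A) -> (A=3 B=0 C=0)
Step 9: pour(A -> C) -> (A=0 B=0 C=3)

Answer: 0 0 3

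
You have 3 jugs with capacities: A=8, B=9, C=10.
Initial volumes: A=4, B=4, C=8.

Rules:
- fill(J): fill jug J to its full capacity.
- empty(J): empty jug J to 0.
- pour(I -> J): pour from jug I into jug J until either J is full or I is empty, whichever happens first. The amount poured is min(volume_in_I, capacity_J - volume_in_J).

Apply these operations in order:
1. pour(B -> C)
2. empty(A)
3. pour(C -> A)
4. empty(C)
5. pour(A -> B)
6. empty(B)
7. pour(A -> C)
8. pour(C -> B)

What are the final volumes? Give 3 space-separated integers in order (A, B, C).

Step 1: pour(B -> C) -> (A=4 B=2 C=10)
Step 2: empty(A) -> (A=0 B=2 C=10)
Step 3: pour(C -> A) -> (A=8 B=2 C=2)
Step 4: empty(C) -> (A=8 B=2 C=0)
Step 5: pour(A -> B) -> (A=1 B=9 C=0)
Step 6: empty(B) -> (A=1 B=0 C=0)
Step 7: pour(A -> C) -> (A=0 B=0 C=1)
Step 8: pour(C -> B) -> (A=0 B=1 C=0)

Answer: 0 1 0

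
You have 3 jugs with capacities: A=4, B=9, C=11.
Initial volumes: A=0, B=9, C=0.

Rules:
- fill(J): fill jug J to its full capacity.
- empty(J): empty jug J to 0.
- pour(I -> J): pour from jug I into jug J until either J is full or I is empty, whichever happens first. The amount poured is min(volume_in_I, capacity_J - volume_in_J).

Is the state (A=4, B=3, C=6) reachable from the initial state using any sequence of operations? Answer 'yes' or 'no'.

BFS from (A=0, B=9, C=0):
  1. fill(A) -> (A=4 B=9 C=0)
  2. pour(B -> C) -> (A=4 B=0 C=9)
  3. pour(A -> C) -> (A=2 B=0 C=11)
  4. pour(C -> B) -> (A=2 B=9 C=2)
  5. pour(B -> A) -> (A=4 B=7 C=2)
  6. pour(A -> C) -> (A=0 B=7 C=6)
  7. pour(B -> A) -> (A=4 B=3 C=6)
Target reached → yes.

Answer: yes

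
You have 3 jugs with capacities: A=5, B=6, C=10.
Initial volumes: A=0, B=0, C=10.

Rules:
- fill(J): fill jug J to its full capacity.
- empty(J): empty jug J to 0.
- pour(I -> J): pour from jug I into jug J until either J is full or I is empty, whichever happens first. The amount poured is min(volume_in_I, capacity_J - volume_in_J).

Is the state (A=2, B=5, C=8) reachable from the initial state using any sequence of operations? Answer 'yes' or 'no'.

Answer: no

Derivation:
BFS explored all 282 reachable states.
Reachable set includes: (0,0,0), (0,0,1), (0,0,2), (0,0,3), (0,0,4), (0,0,5), (0,0,6), (0,0,7), (0,0,8), (0,0,9), (0,0,10), (0,1,0) ...
Target (A=2, B=5, C=8) not in reachable set → no.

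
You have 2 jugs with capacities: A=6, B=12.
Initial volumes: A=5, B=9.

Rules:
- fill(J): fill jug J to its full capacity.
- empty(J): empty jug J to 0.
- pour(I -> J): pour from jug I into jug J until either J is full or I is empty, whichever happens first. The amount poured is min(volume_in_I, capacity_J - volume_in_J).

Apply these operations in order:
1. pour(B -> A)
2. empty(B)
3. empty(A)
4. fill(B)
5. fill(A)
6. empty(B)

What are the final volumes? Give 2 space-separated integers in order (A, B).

Step 1: pour(B -> A) -> (A=6 B=8)
Step 2: empty(B) -> (A=6 B=0)
Step 3: empty(A) -> (A=0 B=0)
Step 4: fill(B) -> (A=0 B=12)
Step 5: fill(A) -> (A=6 B=12)
Step 6: empty(B) -> (A=6 B=0)

Answer: 6 0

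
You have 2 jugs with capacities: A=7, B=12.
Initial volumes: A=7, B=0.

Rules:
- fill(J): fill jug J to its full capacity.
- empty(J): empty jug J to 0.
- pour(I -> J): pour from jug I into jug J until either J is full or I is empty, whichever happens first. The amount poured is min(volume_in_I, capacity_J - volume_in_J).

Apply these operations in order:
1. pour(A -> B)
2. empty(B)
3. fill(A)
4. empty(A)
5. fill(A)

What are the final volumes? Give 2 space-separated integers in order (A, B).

Answer: 7 0

Derivation:
Step 1: pour(A -> B) -> (A=0 B=7)
Step 2: empty(B) -> (A=0 B=0)
Step 3: fill(A) -> (A=7 B=0)
Step 4: empty(A) -> (A=0 B=0)
Step 5: fill(A) -> (A=7 B=0)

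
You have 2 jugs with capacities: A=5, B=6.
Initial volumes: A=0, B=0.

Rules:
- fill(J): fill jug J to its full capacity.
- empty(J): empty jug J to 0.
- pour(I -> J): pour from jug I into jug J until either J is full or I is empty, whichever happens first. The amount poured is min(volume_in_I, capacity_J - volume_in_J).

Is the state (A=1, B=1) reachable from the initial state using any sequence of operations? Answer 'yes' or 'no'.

Answer: no

Derivation:
BFS explored all 22 reachable states.
Reachable set includes: (0,0), (0,1), (0,2), (0,3), (0,4), (0,5), (0,6), (1,0), (1,6), (2,0), (2,6), (3,0) ...
Target (A=1, B=1) not in reachable set → no.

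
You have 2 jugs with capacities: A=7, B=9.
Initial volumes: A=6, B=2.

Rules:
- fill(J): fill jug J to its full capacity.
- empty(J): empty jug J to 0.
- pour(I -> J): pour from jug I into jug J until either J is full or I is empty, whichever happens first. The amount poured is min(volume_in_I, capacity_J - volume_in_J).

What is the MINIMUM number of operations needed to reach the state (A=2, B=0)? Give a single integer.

Answer: 2

Derivation:
BFS from (A=6, B=2). One shortest path:
  1. empty(A) -> (A=0 B=2)
  2. pour(B -> A) -> (A=2 B=0)
Reached target in 2 moves.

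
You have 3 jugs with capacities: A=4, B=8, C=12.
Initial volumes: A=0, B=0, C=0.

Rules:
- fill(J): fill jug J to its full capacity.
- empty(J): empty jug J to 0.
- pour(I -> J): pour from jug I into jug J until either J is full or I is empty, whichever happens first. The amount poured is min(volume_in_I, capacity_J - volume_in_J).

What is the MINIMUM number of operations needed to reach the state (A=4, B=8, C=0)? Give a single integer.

BFS from (A=0, B=0, C=0). One shortest path:
  1. fill(A) -> (A=4 B=0 C=0)
  2. fill(B) -> (A=4 B=8 C=0)
Reached target in 2 moves.

Answer: 2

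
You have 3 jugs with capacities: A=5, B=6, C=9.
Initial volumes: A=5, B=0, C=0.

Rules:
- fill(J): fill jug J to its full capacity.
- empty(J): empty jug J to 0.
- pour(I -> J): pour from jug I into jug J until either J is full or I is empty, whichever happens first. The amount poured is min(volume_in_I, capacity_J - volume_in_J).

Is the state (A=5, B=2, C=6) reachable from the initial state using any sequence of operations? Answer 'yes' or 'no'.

BFS from (A=5, B=0, C=0):
  1. fill(B) -> (A=5 B=6 C=0)
  2. pour(A -> C) -> (A=0 B=6 C=5)
  3. fill(A) -> (A=5 B=6 C=5)
  4. pour(A -> C) -> (A=1 B=6 C=9)
  5. empty(C) -> (A=1 B=6 C=0)
  6. pour(B -> C) -> (A=1 B=0 C=6)
  7. fill(B) -> (A=1 B=6 C=6)
  8. pour(B -> A) -> (A=5 B=2 C=6)
Target reached → yes.

Answer: yes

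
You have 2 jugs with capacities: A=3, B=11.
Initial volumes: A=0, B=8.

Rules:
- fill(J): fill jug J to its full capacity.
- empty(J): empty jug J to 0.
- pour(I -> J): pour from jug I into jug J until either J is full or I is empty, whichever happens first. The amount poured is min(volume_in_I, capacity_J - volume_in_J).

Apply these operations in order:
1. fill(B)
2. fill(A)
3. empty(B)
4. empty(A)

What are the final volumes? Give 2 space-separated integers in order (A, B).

Answer: 0 0

Derivation:
Step 1: fill(B) -> (A=0 B=11)
Step 2: fill(A) -> (A=3 B=11)
Step 3: empty(B) -> (A=3 B=0)
Step 4: empty(A) -> (A=0 B=0)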